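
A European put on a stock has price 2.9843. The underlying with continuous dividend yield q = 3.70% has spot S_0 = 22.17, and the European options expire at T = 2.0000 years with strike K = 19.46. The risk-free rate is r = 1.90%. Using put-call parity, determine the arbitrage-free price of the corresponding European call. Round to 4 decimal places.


Answer: Call price = 4.8386

Derivation:
Put-call parity: C - P = S_0 * exp(-qT) - K * exp(-rT).
S_0 * exp(-qT) = 22.1700 * 0.92867169 = 20.58865145
K * exp(-rT) = 19.4600 * 0.96271294 = 18.73439383
C = P + S*exp(-qT) - K*exp(-rT)
C = 2.9843 + 20.58865145 - 18.73439383 = 4.8386


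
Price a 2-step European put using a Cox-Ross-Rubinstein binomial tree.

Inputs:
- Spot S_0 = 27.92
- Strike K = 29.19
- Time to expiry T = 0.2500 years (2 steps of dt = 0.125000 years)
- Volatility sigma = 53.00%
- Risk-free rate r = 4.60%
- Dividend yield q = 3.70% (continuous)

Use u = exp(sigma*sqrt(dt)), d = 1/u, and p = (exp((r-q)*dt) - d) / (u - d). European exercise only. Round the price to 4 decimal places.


Answer: Price = V(0,0) = 3.5444

Derivation:
dt = T/N = 0.125000
u = exp(sigma*sqrt(dt)) = 1.206089; d = 1/u = 0.829126
p = (exp((r-q)*dt) - d) / (u - d) = 0.456277
Discount per step: exp(-r*dt) = 0.994266
Stock lattice S(k, i) with i counting down-moves:
  k=0: S(0,0) = 27.9200
  k=1: S(1,0) = 33.6740; S(1,1) = 23.1492
  k=2: S(2,0) = 40.6139; S(2,1) = 27.9200; S(2,2) = 19.1936
Terminal payoffs V(N, i) = max(K - S_T, 0):
  V(2,0) = 0.000000; V(2,1) = 1.270000; V(2,2) = 9.996404
Backward induction: V(k, i) = exp(-r*dt) * [p * V(k+1, i) + (1-p) * V(k+1, i+1)].
  V(1,0) = exp(-r*dt) * [p*0.000000 + (1-p)*1.270000] = 0.686569
  V(1,1) = exp(-r*dt) * [p*1.270000 + (1-p)*9.996404] = 5.980263
  V(0,0) = exp(-r*dt) * [p*0.686569 + (1-p)*5.980263] = 3.544434


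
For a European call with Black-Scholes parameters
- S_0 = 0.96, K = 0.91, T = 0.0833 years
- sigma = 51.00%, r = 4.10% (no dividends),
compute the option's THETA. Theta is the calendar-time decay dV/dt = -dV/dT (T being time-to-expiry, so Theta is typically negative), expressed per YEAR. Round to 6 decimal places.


d1 = 0.4601868908; d2 = 0.3129920200
phi(d1) = 0.3588594324; exp(-qT) = 1.0000000000; exp(-rT) = 0.9965905255
Theta = -S*exp(-qT)*phi(d1)*sigma/(2*sqrt(T)) - r*K*exp(-rT)*N(d2) + q*S*exp(-qT)*N(d1)
N(d1) = 0.6773089602; N(d2) = 0.6228566375; sqrt(T) = 0.2886173938
Term 1 = -0.9600 * 1.0000000000 * 0.3588594324 * 0.5100 / (2 * 0.2886173938) = -0.3043780137
Term 2 = -0.0410 * 0.9100 * 0.9965905255 * 0.6228566375 = -0.0231595491
Term 3 = 0 (no dividend yield, q = 0)
Theta = -0.3043780137 + (-0.0231595491) + (0.0000000000) = -0.327538

Answer: Theta = -0.327538


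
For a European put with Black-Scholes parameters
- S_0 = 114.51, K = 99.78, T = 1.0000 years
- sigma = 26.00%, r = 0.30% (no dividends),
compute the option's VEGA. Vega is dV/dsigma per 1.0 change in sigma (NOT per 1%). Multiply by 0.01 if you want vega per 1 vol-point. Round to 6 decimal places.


Answer: Vega = 36.470888

Derivation:
d1 = 0.6711322807; d2 = 0.4111322807
phi(d1) = 0.3184952231; exp(-qT) = 1.0000000000; exp(-rT) = 0.9970044955
Vega = S * exp(-qT) * phi(d1) * sqrt(T) = 114.5100 * 1.0000000000 * 0.3184952231 * 1.0000000000 = 36.470888


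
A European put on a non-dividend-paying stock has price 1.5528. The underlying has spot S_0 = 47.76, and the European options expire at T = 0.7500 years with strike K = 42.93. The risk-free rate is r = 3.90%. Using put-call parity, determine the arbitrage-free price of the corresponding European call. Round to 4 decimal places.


Put-call parity: C - P = S_0 * exp(-qT) - K * exp(-rT).
S_0 * exp(-qT) = 47.7600 * 1.00000000 = 47.76000000
K * exp(-rT) = 42.9300 * 0.97117364 = 41.69248440
C = P + S*exp(-qT) - K*exp(-rT)
C = 1.5528 + 47.76000000 - 41.69248440 = 7.6203

Answer: Call price = 7.6203


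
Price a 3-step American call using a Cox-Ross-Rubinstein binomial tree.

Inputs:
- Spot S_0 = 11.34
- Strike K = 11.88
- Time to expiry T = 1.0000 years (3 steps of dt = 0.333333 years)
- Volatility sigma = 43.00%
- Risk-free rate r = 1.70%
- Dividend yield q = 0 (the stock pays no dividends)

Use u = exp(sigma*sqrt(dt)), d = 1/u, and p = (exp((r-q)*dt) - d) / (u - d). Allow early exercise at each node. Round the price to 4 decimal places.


Answer: Price = V(0,0) = 1.9436

Derivation:
dt = T/N = 0.333333
u = exp(sigma*sqrt(dt)) = 1.281794; d = 1/u = 0.780157
p = (exp((r-q)*dt) - d) / (u - d) = 0.449580
Discount per step: exp(-r*dt) = 0.994349
Stock lattice S(k, i) with i counting down-moves:
  k=0: S(0,0) = 11.3400
  k=1: S(1,0) = 14.5355; S(1,1) = 8.8470
  k=2: S(2,0) = 18.6316; S(2,1) = 11.3400; S(2,2) = 6.9020
  k=3: S(3,0) = 23.8818; S(3,1) = 14.5355; S(3,2) = 8.8470; S(3,3) = 5.3847
Terminal payoffs V(N, i) = max(S_T - K, 0):
  V(3,0) = 12.001835; V(3,1) = 2.655543; V(3,2) = 0.000000; V(3,3) = 0.000000
Backward induction: V(k, i) = exp(-r*dt) * [p * V(k+1, i) + (1-p) * V(k+1, i+1)]; then take max(V_cont, immediate exercise) for American.
  V(2,0) = exp(-r*dt) * [p*12.001835 + (1-p)*2.655543] = 6.818701; exercise = 6.751571; V(2,0) = max -> 6.818701
  V(2,1) = exp(-r*dt) * [p*2.655543 + (1-p)*0.000000] = 1.187133; exercise = 0.000000; V(2,1) = max -> 1.187133
  V(2,2) = exp(-r*dt) * [p*0.000000 + (1-p)*0.000000] = 0.000000; exercise = 0.000000; V(2,2) = max -> 0.000000
  V(1,0) = exp(-r*dt) * [p*6.818701 + (1-p)*1.187133] = 3.697959; exercise = 2.655543; V(1,0) = max -> 3.697959
  V(1,1) = exp(-r*dt) * [p*1.187133 + (1-p)*0.000000] = 0.530696; exercise = 0.000000; V(1,1) = max -> 0.530696
  V(0,0) = exp(-r*dt) * [p*3.697959 + (1-p)*0.530696] = 1.943589; exercise = 0.000000; V(0,0) = max -> 1.943589


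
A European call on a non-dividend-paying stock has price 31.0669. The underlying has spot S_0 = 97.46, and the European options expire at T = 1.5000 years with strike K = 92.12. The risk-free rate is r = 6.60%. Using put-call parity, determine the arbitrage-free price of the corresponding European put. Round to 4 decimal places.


Answer: Put price = 17.0439

Derivation:
Put-call parity: C - P = S_0 * exp(-qT) - K * exp(-rT).
S_0 * exp(-qT) = 97.4600 * 1.00000000 = 97.46000000
K * exp(-rT) = 92.1200 * 0.90574271 = 83.43701826
P = C - S*exp(-qT) + K*exp(-rT)
P = 31.0669 - 97.46000000 + 83.43701826 = 17.0439


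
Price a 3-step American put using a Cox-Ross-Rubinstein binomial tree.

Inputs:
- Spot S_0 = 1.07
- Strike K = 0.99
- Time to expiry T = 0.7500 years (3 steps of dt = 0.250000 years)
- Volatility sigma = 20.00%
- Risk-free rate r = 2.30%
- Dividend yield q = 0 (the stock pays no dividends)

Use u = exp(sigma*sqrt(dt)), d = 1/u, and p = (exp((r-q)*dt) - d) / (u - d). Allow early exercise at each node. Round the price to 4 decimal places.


dt = T/N = 0.250000
u = exp(sigma*sqrt(dt)) = 1.105171; d = 1/u = 0.904837
p = (exp((r-q)*dt) - d) / (u - d) = 0.503806
Discount per step: exp(-r*dt) = 0.994266
Stock lattice S(k, i) with i counting down-moves:
  k=0: S(0,0) = 1.0700
  k=1: S(1,0) = 1.1825; S(1,1) = 0.9682
  k=2: S(2,0) = 1.3069; S(2,1) = 1.0700; S(2,2) = 0.8760
  k=3: S(3,0) = 1.4443; S(3,1) = 1.1825; S(3,2) = 0.9682; S(3,3) = 0.7927
Terminal payoffs V(N, i) = max(K - S_T, 0):
  V(3,0) = 0.000000; V(3,1) = 0.000000; V(3,2) = 0.021824; V(3,3) = 0.197325
Backward induction: V(k, i) = exp(-r*dt) * [p * V(k+1, i) + (1-p) * V(k+1, i+1)]; then take max(V_cont, immediate exercise) for American.
  V(2,0) = exp(-r*dt) * [p*0.000000 + (1-p)*0.000000] = 0.000000; exercise = 0.000000; V(2,0) = max -> 0.000000
  V(2,1) = exp(-r*dt) * [p*0.000000 + (1-p)*0.021824] = 0.010767; exercise = 0.000000; V(2,1) = max -> 0.010767
  V(2,2) = exp(-r*dt) * [p*0.021824 + (1-p)*0.197325] = 0.108282; exercise = 0.113958; V(2,2) = max -> 0.113958
  V(1,0) = exp(-r*dt) * [p*0.000000 + (1-p)*0.010767] = 0.005312; exercise = 0.000000; V(1,0) = max -> 0.005312
  V(1,1) = exp(-r*dt) * [p*0.010767 + (1-p)*0.113958] = 0.061614; exercise = 0.021824; V(1,1) = max -> 0.061614
  V(0,0) = exp(-r*dt) * [p*0.005312 + (1-p)*0.061614] = 0.033058; exercise = 0.000000; V(0,0) = max -> 0.033058

Answer: Price = V(0,0) = 0.0331


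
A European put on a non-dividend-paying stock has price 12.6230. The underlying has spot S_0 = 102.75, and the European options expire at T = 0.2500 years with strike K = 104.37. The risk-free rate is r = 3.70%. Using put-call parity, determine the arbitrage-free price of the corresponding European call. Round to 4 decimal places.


Put-call parity: C - P = S_0 * exp(-qT) - K * exp(-rT).
S_0 * exp(-qT) = 102.7500 * 1.00000000 = 102.75000000
K * exp(-rT) = 104.3700 * 0.99079265 = 103.40902884
C = P + S*exp(-qT) - K*exp(-rT)
C = 12.6230 + 102.75000000 - 103.40902884 = 11.9640

Answer: Call price = 11.9640


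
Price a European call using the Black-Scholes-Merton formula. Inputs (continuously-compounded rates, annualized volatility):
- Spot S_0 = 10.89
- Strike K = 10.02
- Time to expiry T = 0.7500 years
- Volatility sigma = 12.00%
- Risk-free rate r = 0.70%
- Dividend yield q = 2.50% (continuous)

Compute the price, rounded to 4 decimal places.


Answer: Price = 0.8809

Derivation:
d1 = (ln(S/K) + (r - q + 0.5*sigma^2) * T) / (sigma * sqrt(T)) = 0.72324516
d2 = d1 - sigma * sqrt(T) = 0.61932211
exp(-rT) = 0.99476376; exp(-qT) = 0.98142469
C = S_0 * exp(-qT) * N(d1) - K * exp(-rT) * N(d2)
N(d1) = 0.76523536; N(d2) = 0.73214791
C = 10.8900 * 0.98142469 * 0.76523536 - 10.0200 * 0.99476376 * 0.73214791 = 0.8809


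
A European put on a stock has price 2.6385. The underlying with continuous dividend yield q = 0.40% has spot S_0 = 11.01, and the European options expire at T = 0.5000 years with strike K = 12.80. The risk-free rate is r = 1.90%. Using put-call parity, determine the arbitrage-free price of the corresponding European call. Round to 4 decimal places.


Put-call parity: C - P = S_0 * exp(-qT) - K * exp(-rT).
S_0 * exp(-qT) = 11.0100 * 0.99800200 = 10.98800201
K * exp(-rT) = 12.8000 * 0.99054498 = 12.67897578
C = P + S*exp(-qT) - K*exp(-rT)
C = 2.6385 + 10.98800201 - 12.67897578 = 0.9475

Answer: Call price = 0.9475


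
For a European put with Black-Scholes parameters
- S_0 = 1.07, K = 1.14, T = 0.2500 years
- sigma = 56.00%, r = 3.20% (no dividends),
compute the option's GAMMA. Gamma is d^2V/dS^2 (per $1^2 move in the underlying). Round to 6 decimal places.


Answer: Gamma = 1.329365

Derivation:
d1 = -0.0577486212; d2 = -0.3377486212
phi(d1) = 0.3982776177; exp(-qT) = 1.0000000000; exp(-rT) = 0.9920319148
Gamma = exp(-qT) * phi(d1) / (S * sigma * sqrt(T)) = 1.0000000000 * 0.3982776177 / (1.0700 * 0.5600 * 0.5000000000) = 1.329365


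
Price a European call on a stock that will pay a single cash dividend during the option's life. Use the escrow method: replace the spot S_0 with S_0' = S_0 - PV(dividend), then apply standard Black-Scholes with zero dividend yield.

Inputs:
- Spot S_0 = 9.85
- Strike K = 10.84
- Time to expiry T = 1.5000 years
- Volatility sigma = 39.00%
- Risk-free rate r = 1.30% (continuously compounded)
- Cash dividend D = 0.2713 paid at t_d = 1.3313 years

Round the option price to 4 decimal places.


PV(D) = D * exp(-r * t_d) = 0.2713 * 0.98284200 = 0.26664504
S_0' = S_0 - PV(D) = 9.8500 - 0.26664504 = 9.58335496
d1 = (ln(S_0'/K) + (r + sigma^2/2)*T) / (sigma*sqrt(T)) = 0.02168895
d2 = d1 - sigma*sqrt(T) = -0.45596155
exp(-rT) = 0.98068890
N(d1) = 0.50865196; N(d2) = 0.32420882
C = S_0' * N(d1) - K * exp(-rT) * N(d2) = 9.58335496 * 0.50865196 - 10.8400 * 0.98068890 * 0.32420882 = 1.4280

Answer: Price = 1.4280


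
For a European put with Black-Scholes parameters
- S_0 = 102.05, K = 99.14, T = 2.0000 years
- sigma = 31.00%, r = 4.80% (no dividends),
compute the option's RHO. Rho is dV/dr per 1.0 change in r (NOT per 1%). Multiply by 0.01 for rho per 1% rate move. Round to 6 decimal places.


Answer: Rho = -85.342860

Derivation:
d1 = 0.5041668993; d2 = 0.0657606949
phi(d1) = 0.3513295299; exp(-qT) = 1.0000000000; exp(-rT) = 0.9084640161
N(-d2) = 0.4737841747
Rho = -K*T*exp(-rT)*N(-d2) = -99.1400 * 2.0000 * 0.9084640161 * 0.4737841747 = -85.342860


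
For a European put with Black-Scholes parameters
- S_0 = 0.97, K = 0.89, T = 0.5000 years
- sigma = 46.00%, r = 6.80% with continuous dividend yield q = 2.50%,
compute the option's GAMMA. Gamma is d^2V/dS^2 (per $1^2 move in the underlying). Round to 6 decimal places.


d1 = 0.4933594960; d2 = 0.1680903766
phi(d1) = 0.3532284270; exp(-qT) = 0.9875778005; exp(-rT) = 0.9665715046
Gamma = exp(-qT) * phi(d1) / (S * sigma * sqrt(T)) = 0.9875778005 * 0.3532284270 / (0.9700 * 0.4600 * 0.7071067812) = 1.105637

Answer: Gamma = 1.105637


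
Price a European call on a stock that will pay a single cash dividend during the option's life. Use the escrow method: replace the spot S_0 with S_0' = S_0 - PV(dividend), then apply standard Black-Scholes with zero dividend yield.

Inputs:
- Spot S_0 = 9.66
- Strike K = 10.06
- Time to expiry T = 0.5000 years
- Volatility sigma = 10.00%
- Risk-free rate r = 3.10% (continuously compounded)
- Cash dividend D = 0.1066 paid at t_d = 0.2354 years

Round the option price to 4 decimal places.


PV(D) = D * exp(-r * t_d) = 0.1066 * 0.99272916 = 0.10582493
S_0' = S_0 - PV(D) = 9.6600 - 0.10582493 = 9.55417507
d1 = (ln(S_0'/K) + (r + sigma^2/2)*T) / (sigma*sqrt(T)) = -0.47501914
d2 = d1 - sigma*sqrt(T) = -0.54572982
exp(-rT) = 0.98461951
N(d1) = 0.31738667; N(d2) = 0.29262584
C = S_0' * N(d1) - K * exp(-rT) * N(d2) = 9.55417507 * 0.31738667 - 10.0600 * 0.98461951 * 0.29262584 = 0.1338

Answer: Price = 0.1338


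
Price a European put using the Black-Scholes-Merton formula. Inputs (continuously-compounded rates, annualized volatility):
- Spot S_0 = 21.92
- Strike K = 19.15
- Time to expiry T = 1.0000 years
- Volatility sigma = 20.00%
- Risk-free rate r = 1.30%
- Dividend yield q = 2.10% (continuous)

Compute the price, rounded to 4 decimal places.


d1 = (ln(S/K) + (r - q + 0.5*sigma^2) * T) / (sigma * sqrt(T)) = 0.73548373
d2 = d1 - sigma * sqrt(T) = 0.53548373
exp(-rT) = 0.98708414; exp(-qT) = 0.97921896
P = K * exp(-rT) * N(-d2) - S_0 * exp(-qT) * N(-d1)
N(-d1) = 0.23102247; N(-d2) = 0.29615770
P = 19.1500 * 0.98708414 * 0.29615770 - 21.9200 * 0.97921896 * 0.23102247 = 0.6394

Answer: Price = 0.6394


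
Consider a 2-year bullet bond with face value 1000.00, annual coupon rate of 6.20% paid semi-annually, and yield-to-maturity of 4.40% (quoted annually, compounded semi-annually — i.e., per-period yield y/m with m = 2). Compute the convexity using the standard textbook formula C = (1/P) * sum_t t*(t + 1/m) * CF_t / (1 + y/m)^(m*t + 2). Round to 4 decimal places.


Coupon per period c = face * coupon_rate / m = 31.000000
Periods per year m = 2; per-period yield y/m = 0.022000
Number of cashflows N = 4
Cashflows (t years, CF_t, discount factor 1/(1+y/m)^(m*t), PV):
  t = 0.5000: CF_t = 31.000000, DF = 0.978474, PV = 30.332681
  t = 1.0000: CF_t = 31.000000, DF = 0.957411, PV = 29.679727
  t = 1.5000: CF_t = 31.000000, DF = 0.936801, PV = 29.040829
  t = 2.0000: CF_t = 1031.000000, DF = 0.916635, PV = 945.050643
Price P = sum_t PV_t = 1034.103880
Convexity numerator sum_t t*(t + 1/m) * CF_t / (1+y/m)^(m*t + 2):
  t = 0.5000: term = 14.520414
  t = 1.0000: term = 42.623526
  t = 1.5000: term = 83.411988
  t = 2.0000: term = 4524.007277
Convexity = (1/P) * sum = 4664.563205 / 1034.103880 = 4.510730

Answer: Convexity = 4.5107


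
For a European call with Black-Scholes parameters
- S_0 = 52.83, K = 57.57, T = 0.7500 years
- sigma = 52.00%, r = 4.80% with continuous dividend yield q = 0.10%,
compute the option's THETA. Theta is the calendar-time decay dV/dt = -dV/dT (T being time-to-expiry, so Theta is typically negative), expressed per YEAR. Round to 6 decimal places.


d1 = 0.1126446182; d2 = -0.3376885918
phi(d1) = 0.3964192411; exp(-qT) = 0.9992502812; exp(-rT) = 0.9646402935
Theta = -S*exp(-qT)*phi(d1)*sigma/(2*sqrt(T)) - r*K*exp(-rT)*N(d2) + q*S*exp(-qT)*N(d1)
N(d1) = 0.5448438450; N(d2) = 0.3677989364; sqrt(T) = 0.8660254038
Term 1 = -52.8300 * 0.9992502812 * 0.3964192411 * 0.5200 / (2 * 0.8660254038) = -6.2827869340
Term 2 = -0.0480 * 57.5700 * 0.9646402935 * 0.3677989364 = -0.9804226469
Term 3 = 0.0010 * 52.8300 * 0.9992502812 * 0.5448438450 = 0.0287625204
Theta = -6.2827869340 + (-0.9804226469) + (0.0287625204) = -7.234447

Answer: Theta = -7.234447


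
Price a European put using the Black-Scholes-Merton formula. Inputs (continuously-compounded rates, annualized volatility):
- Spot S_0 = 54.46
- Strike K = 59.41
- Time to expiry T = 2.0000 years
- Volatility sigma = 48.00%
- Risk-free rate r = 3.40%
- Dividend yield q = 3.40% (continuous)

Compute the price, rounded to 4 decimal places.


Answer: Price = 16.5569

Derivation:
d1 = (ln(S/K) + (r - q + 0.5*sigma^2) * T) / (sigma * sqrt(T)) = 0.21125393
d2 = d1 - sigma * sqrt(T) = -0.46756858
exp(-rT) = 0.93426047; exp(-qT) = 0.93426047
P = K * exp(-rT) * N(-d2) - S_0 * exp(-qT) * N(-d1)
N(-d1) = 0.41634456; N(-d2) = 0.67995343
P = 59.4100 * 0.93426047 * 0.67995343 - 54.4600 * 0.93426047 * 0.41634456 = 16.5569


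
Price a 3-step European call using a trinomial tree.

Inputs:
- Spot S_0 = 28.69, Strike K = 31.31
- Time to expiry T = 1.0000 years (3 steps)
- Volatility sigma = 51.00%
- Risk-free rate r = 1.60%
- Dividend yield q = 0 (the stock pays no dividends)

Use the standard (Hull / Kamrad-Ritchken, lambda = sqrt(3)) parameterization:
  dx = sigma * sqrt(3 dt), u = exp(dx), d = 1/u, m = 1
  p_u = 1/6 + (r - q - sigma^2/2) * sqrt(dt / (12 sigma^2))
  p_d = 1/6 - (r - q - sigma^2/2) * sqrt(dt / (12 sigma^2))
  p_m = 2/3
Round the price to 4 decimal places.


dt = T/N = 0.333333; dx = sigma*sqrt(3*dt) = 0.510000
u = exp(dx) = 1.665291; d = 1/u = 0.600496
p_u = 0.129395, p_m = 0.666667, p_d = 0.203938
Discount per step: exp(-r*dt) = 0.994681
Stock lattice S(k, j) with j the centered position index:
  k=0: S(0,+0) = 28.6900
  k=1: S(1,-1) = 17.2282; S(1,+0) = 28.6900; S(1,+1) = 47.7772
  k=2: S(2,-2) = 10.3455; S(2,-1) = 17.2282; S(2,+0) = 28.6900; S(2,+1) = 47.7772; S(2,+2) = 79.5630
  k=3: S(3,-3) = 6.2124; S(3,-2) = 10.3455; S(3,-1) = 17.2282; S(3,+0) = 28.6900; S(3,+1) = 47.7772; S(3,+2) = 79.5630; S(3,+3) = 132.4955
Terminal payoffs V(N, j) = max(S_T - K, 0):
  V(3,-3) = 0.000000; V(3,-2) = 0.000000; V(3,-1) = 0.000000; V(3,+0) = 0.000000; V(3,+1) = 16.467204; V(3,+2) = 48.252958; V(3,+3) = 101.185493
Backward induction: V(k, j) = exp(-r*dt) * [p_u * V(k+1, j+1) + p_m * V(k+1, j) + p_d * V(k+1, j-1)]
  V(2,-2) = exp(-r*dt) * [p_u*0.000000 + p_m*0.000000 + p_d*0.000000] = 0.000000
  V(2,-1) = exp(-r*dt) * [p_u*0.000000 + p_m*0.000000 + p_d*0.000000] = 0.000000
  V(2,+0) = exp(-r*dt) * [p_u*16.467204 + p_m*0.000000 + p_d*0.000000] = 2.119447
  V(2,+1) = exp(-r*dt) * [p_u*48.252958 + p_m*16.467204 + p_d*0.000000] = 17.130243
  V(2,+2) = exp(-r*dt) * [p_u*101.185493 + p_m*48.252958 + p_d*16.467204] = 48.361250
  V(1,-1) = exp(-r*dt) * [p_u*2.119447 + p_m*0.000000 + p_d*0.000000] = 0.272788
  V(1,+0) = exp(-r*dt) * [p_u*17.130243 + p_m*2.119447 + p_d*0.000000] = 3.610234
  V(1,+1) = exp(-r*dt) * [p_u*48.361250 + p_m*17.130243 + p_d*2.119447] = 18.013792
  V(0,+0) = exp(-r*dt) * [p_u*18.013792 + p_m*3.610234 + p_d*0.272788] = 4.767860

Answer: Price = V(0,0) = 4.7679


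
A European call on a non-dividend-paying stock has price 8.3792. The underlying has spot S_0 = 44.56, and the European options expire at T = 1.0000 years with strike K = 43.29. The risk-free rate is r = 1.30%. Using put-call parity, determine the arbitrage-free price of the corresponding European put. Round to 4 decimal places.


Answer: Put price = 6.5501

Derivation:
Put-call parity: C - P = S_0 * exp(-qT) - K * exp(-rT).
S_0 * exp(-qT) = 44.5600 * 1.00000000 = 44.56000000
K * exp(-rT) = 43.2900 * 0.98708414 = 42.73087221
P = C - S*exp(-qT) + K*exp(-rT)
P = 8.3792 - 44.56000000 + 42.73087221 = 6.5501


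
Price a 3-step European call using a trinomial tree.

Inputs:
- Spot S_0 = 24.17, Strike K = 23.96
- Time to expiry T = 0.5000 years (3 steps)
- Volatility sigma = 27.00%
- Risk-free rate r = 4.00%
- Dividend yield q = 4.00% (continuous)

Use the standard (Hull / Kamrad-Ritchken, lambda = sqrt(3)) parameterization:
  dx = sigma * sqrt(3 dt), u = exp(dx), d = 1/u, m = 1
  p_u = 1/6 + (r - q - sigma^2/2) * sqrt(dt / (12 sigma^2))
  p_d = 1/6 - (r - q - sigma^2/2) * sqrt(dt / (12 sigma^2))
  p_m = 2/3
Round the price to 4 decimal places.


dt = T/N = 0.166667; dx = sigma*sqrt(3*dt) = 0.190919
u = exp(dx) = 1.210361; d = 1/u = 0.826200
p_u = 0.150757, p_m = 0.666667, p_d = 0.182577
Discount per step: exp(-r*dt) = 0.993356
Stock lattice S(k, j) with j the centered position index:
  k=0: S(0,+0) = 24.1700
  k=1: S(1,-1) = 19.9692; S(1,+0) = 24.1700; S(1,+1) = 29.2544
  k=2: S(2,-2) = 16.4986; S(2,-1) = 19.9692; S(2,+0) = 24.1700; S(2,+1) = 29.2544; S(2,+2) = 35.4084
  k=3: S(3,-3) = 13.6311; S(3,-2) = 16.4986; S(3,-1) = 19.9692; S(3,+0) = 24.1700; S(3,+1) = 29.2544; S(3,+2) = 35.4084; S(3,+3) = 42.8570
Terminal payoffs V(N, j) = max(S_T - K, 0):
  V(3,-3) = 0.000000; V(3,-2) = 0.000000; V(3,-1) = 0.000000; V(3,+0) = 0.210000; V(3,+1) = 5.294430; V(3,+2) = 11.448427; V(3,+3) = 18.896987
Backward induction: V(k, j) = exp(-r*dt) * [p_u * V(k+1, j+1) + p_m * V(k+1, j) + p_d * V(k+1, j-1)]
  V(2,-2) = exp(-r*dt) * [p_u*0.000000 + p_m*0.000000 + p_d*0.000000] = 0.000000
  V(2,-1) = exp(-r*dt) * [p_u*0.210000 + p_m*0.000000 + p_d*0.000000] = 0.031449
  V(2,+0) = exp(-r*dt) * [p_u*5.294430 + p_m*0.210000 + p_d*0.000000] = 0.931938
  V(2,+1) = exp(-r*dt) * [p_u*11.448427 + p_m*5.294430 + p_d*0.210000] = 5.258714
  V(2,+2) = exp(-r*dt) * [p_u*18.896987 + p_m*11.448427 + p_d*5.294430] = 11.371708
  V(1,-1) = exp(-r*dt) * [p_u*0.931938 + p_m*0.031449 + p_d*0.000000] = 0.160389
  V(1,+0) = exp(-r*dt) * [p_u*5.258714 + p_m*0.931938 + p_d*0.031449] = 1.410386
  V(1,+1) = exp(-r*dt) * [p_u*11.371708 + p_m*5.258714 + p_d*0.931938] = 5.354505
  V(0,+0) = exp(-r*dt) * [p_u*5.354505 + p_m*1.410386 + p_d*0.160389] = 1.764963

Answer: Price = V(0,0) = 1.7650


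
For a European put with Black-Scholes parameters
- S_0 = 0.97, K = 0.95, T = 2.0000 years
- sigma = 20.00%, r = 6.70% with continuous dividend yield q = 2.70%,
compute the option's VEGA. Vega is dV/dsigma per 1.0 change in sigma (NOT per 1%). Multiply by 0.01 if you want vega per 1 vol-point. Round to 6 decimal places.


Answer: Vega = 0.458045

Derivation:
d1 = 0.4979236894; d2 = 0.2150809769
phi(d1) = 0.3524302554; exp(-qT) = 0.9474321065; exp(-rT) = 0.8745900646
Vega = S * exp(-qT) * phi(d1) * sqrt(T) = 0.9700 * 0.9474321065 * 0.3524302554 * 1.4142135624 = 0.458045


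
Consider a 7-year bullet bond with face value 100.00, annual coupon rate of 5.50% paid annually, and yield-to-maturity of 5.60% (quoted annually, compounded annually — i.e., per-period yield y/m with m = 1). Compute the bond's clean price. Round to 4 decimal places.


Answer: Price = 99.4337

Derivation:
Coupon per period c = face * coupon_rate / m = 5.500000
Periods per year m = 1; per-period yield y/m = 0.056000
Number of cashflows N = 7
Cashflows (t years, CF_t, discount factor 1/(1+y/m)^(m*t), PV):
  t = 1.0000: CF_t = 5.500000, DF = 0.946970, PV = 5.208333
  t = 2.0000: CF_t = 5.500000, DF = 0.896752, PV = 4.932134
  t = 3.0000: CF_t = 5.500000, DF = 0.849197, PV = 4.670581
  t = 4.0000: CF_t = 5.500000, DF = 0.804163, PV = 4.422899
  t = 5.0000: CF_t = 5.500000, DF = 0.761518, PV = 4.188351
  t = 6.0000: CF_t = 5.500000, DF = 0.721135, PV = 3.966242
  t = 7.0000: CF_t = 105.500000, DF = 0.682893, PV = 72.045197
Price P = sum_t PV_t = 99.433737


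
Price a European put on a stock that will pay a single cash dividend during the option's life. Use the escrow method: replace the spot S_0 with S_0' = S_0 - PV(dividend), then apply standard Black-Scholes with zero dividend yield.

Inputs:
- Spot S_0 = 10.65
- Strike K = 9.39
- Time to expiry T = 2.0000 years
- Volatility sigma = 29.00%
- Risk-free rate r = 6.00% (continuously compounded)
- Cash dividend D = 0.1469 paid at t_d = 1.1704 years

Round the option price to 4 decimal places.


Answer: Price = 0.6740

Derivation:
PV(D) = D * exp(-r * t_d) = 0.1469 * 0.93218499 = 0.13693797
S_0' = S_0 - PV(D) = 10.6500 - 0.13693797 = 10.51306203
d1 = (ln(S_0'/K) + (r + sigma^2/2)*T) / (sigma*sqrt(T)) = 0.77311933
d2 = d1 - sigma*sqrt(T) = 0.36299739
exp(-rT) = 0.88692044
N(-d1) = 0.21972588; N(-d2) = 0.35830342
P = K * exp(-rT) * N(-d2) - S_0' * N(-d1) = 9.3900 * 0.88692044 * 0.35830342 - 10.51306203 * 0.21972588 = 0.6740


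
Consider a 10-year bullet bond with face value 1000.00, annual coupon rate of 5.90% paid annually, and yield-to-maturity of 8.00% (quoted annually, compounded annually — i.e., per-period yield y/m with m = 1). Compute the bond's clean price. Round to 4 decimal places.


Answer: Price = 859.0883

Derivation:
Coupon per period c = face * coupon_rate / m = 59.000000
Periods per year m = 1; per-period yield y/m = 0.080000
Number of cashflows N = 10
Cashflows (t years, CF_t, discount factor 1/(1+y/m)^(m*t), PV):
  t = 1.0000: CF_t = 59.000000, DF = 0.925926, PV = 54.629630
  t = 2.0000: CF_t = 59.000000, DF = 0.857339, PV = 50.582990
  t = 3.0000: CF_t = 59.000000, DF = 0.793832, PV = 46.836102
  t = 4.0000: CF_t = 59.000000, DF = 0.735030, PV = 43.366761
  t = 5.0000: CF_t = 59.000000, DF = 0.680583, PV = 40.154409
  t = 6.0000: CF_t = 59.000000, DF = 0.630170, PV = 37.180008
  t = 7.0000: CF_t = 59.000000, DF = 0.583490, PV = 34.425933
  t = 8.0000: CF_t = 59.000000, DF = 0.540269, PV = 31.875864
  t = 9.0000: CF_t = 59.000000, DF = 0.500249, PV = 29.514689
  t = 10.0000: CF_t = 1059.000000, DF = 0.463193, PV = 490.521904
Price P = sum_t PV_t = 859.088291


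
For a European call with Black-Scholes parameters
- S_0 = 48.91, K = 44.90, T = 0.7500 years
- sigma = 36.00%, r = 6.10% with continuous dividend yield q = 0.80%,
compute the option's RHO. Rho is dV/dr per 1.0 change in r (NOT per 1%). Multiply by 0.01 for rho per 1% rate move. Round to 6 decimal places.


d1 = 0.5577655210; d2 = 0.2459963757
phi(d1) = 0.3414719567; exp(-qT) = 0.9940179641; exp(-rT) = 0.9552807525
N(d2) = 0.5971574809
Rho = K*T*exp(-rT)*N(d2) = 44.9000 * 0.7500 * 0.9552807525 * 0.5971574809 = 19.210006

Answer: Rho = 19.210006


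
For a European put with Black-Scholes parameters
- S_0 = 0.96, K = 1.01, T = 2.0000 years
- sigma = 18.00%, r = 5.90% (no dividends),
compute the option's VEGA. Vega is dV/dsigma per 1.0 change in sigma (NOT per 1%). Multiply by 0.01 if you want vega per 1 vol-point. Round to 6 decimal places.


d1 = 0.3913744685; d2 = 0.1368160272
phi(d1) = 0.3695291983; exp(-qT) = 1.0000000000; exp(-rT) = 0.8886960526
Vega = S * exp(-qT) * phi(d1) * sqrt(T) = 0.9600 * 1.0000000000 * 0.3695291983 * 1.4142135624 = 0.501689

Answer: Vega = 0.501689


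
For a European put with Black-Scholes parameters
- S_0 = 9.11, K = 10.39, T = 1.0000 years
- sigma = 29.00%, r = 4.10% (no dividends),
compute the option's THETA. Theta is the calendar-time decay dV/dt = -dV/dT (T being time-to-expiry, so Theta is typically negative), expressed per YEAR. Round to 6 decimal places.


Answer: Theta = -0.243224

Derivation:
d1 = -0.1669692891; d2 = -0.4569692891
phi(d1) = 0.3934198546; exp(-qT) = 1.0000000000; exp(-rT) = 0.9598291299
Theta = -S*exp(-qT)*phi(d1)*sigma/(2*sqrt(T)) + r*K*exp(-rT)*N(-d2) - q*S*exp(-qT)*N(-d1)
N(-d1) = 0.5663028933; N(-d2) = 0.6761534402; sqrt(T) = 1.0000000000
Term 1 = -9.1100 * 1.0000000000 * 0.3934198546 * 0.2900 / (2 * 1.0000000000) = -0.5196879569
Term 2 = 0.0410 * 10.3900 * 0.9598291299 * 0.6761534402 = 0.2764640033
Term 3 = 0 (no dividend yield, q = 0)
Theta = -0.5196879569 + (0.2764640033) + (0.0000000000) = -0.243224


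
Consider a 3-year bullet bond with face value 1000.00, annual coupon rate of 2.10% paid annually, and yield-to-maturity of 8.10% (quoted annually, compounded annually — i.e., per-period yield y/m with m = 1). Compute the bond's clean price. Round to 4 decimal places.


Answer: Price = 845.6528

Derivation:
Coupon per period c = face * coupon_rate / m = 21.000000
Periods per year m = 1; per-period yield y/m = 0.081000
Number of cashflows N = 3
Cashflows (t years, CF_t, discount factor 1/(1+y/m)^(m*t), PV):
  t = 1.0000: CF_t = 21.000000, DF = 0.925069, PV = 19.426457
  t = 2.0000: CF_t = 21.000000, DF = 0.855753, PV = 17.970821
  t = 3.0000: CF_t = 1021.000000, DF = 0.791631, PV = 808.255484
Price P = sum_t PV_t = 845.652762


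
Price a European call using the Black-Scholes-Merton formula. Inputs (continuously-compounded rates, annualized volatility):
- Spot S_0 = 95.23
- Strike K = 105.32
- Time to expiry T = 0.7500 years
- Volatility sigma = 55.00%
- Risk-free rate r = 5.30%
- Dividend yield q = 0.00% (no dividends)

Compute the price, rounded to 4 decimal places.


Answer: Price = 15.6450

Derivation:
d1 = (ln(S/K) + (r - q + 0.5*sigma^2) * T) / (sigma * sqrt(T)) = 0.11017771
d2 = d1 - sigma * sqrt(T) = -0.36613626
exp(-rT) = 0.96102967; exp(-qT) = 1.00000000
C = S_0 * exp(-qT) * N(d1) - K * exp(-rT) * N(d2)
N(d1) = 0.54386578; N(d2) = 0.35713170
C = 95.2300 * 1.00000000 * 0.54386578 - 105.3200 * 0.96102967 * 0.35713170 = 15.6450


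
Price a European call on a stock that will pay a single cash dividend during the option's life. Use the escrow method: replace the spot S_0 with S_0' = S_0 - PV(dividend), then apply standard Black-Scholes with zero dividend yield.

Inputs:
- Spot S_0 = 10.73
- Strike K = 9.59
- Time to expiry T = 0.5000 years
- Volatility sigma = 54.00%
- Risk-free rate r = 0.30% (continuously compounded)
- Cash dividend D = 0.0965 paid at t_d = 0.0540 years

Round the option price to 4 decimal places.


PV(D) = D * exp(-r * t_d) = 0.0965 * 0.99983801 = 0.09648437
S_0' = S_0 - PV(D) = 10.7300 - 0.09648437 = 10.63351563
d1 = (ln(S_0'/K) + (r + sigma^2/2)*T) / (sigma*sqrt(T)) = 0.46535477
d2 = d1 - sigma*sqrt(T) = 0.08351711
exp(-rT) = 0.99850112
N(d1) = 0.67916129; N(d2) = 0.53327981
C = S_0' * N(d1) - K * exp(-rT) * N(d2) = 10.63351563 * 0.67916129 - 9.5900 * 0.99850112 * 0.53327981 = 2.1154

Answer: Price = 2.1154


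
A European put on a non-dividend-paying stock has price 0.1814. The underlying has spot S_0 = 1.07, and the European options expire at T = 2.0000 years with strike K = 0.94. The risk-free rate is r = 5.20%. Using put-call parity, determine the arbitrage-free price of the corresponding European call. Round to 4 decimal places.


Answer: Call price = 0.4042

Derivation:
Put-call parity: C - P = S_0 * exp(-qT) - K * exp(-rT).
S_0 * exp(-qT) = 1.0700 * 1.00000000 = 1.07000000
K * exp(-rT) = 0.9400 * 0.90122530 = 0.84715178
C = P + S*exp(-qT) - K*exp(-rT)
C = 0.1814 + 1.07000000 - 0.84715178 = 0.4042


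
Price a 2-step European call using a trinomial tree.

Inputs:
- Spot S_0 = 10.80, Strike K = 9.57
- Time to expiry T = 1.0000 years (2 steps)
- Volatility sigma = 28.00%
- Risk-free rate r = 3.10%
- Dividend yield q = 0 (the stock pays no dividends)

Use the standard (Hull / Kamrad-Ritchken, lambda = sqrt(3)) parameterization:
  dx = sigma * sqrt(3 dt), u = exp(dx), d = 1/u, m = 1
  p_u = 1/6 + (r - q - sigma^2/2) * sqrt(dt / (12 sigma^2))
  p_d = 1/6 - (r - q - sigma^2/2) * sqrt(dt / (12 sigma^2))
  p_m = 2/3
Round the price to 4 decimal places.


Answer: Price = V(0,0) = 2.0665

Derivation:
dt = T/N = 0.500000; dx = sigma*sqrt(3*dt) = 0.342929
u = exp(dx) = 1.409068; d = 1/u = 0.709689
p_u = 0.160689, p_m = 0.666667, p_d = 0.172645
Discount per step: exp(-r*dt) = 0.984620
Stock lattice S(k, j) with j the centered position index:
  k=0: S(0,+0) = 10.8000
  k=1: S(1,-1) = 7.6646; S(1,+0) = 10.8000; S(1,+1) = 15.2179
  k=2: S(2,-2) = 5.4395; S(2,-1) = 7.6646; S(2,+0) = 10.8000; S(2,+1) = 15.2179; S(2,+2) = 21.4431
Terminal payoffs V(N, j) = max(S_T - K, 0):
  V(2,-2) = 0.000000; V(2,-1) = 0.000000; V(2,+0) = 1.230000; V(2,+1) = 5.647935; V(2,+2) = 11.873107
Backward induction: V(k, j) = exp(-r*dt) * [p_u * V(k+1, j+1) + p_m * V(k+1, j) + p_d * V(k+1, j-1)]
  V(1,-1) = exp(-r*dt) * [p_u*1.230000 + p_m*0.000000 + p_d*0.000000] = 0.194607
  V(1,+0) = exp(-r*dt) * [p_u*5.647935 + p_m*1.230000 + p_d*0.000000] = 1.700989
  V(1,+1) = exp(-r*dt) * [p_u*11.873107 + p_m*5.647935 + p_d*1.230000] = 5.794996
  V(0,+0) = exp(-r*dt) * [p_u*5.794996 + p_m*1.700989 + p_d*0.194607] = 2.066501


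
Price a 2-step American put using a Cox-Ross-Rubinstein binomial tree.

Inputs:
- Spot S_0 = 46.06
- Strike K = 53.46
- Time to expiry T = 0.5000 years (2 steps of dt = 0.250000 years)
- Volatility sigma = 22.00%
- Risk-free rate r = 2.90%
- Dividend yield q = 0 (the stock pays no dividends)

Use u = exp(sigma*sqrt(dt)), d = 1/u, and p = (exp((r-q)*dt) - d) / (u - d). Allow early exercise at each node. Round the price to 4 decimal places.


dt = T/N = 0.250000
u = exp(sigma*sqrt(dt)) = 1.116278; d = 1/u = 0.895834
p = (exp((r-q)*dt) - d) / (u - d) = 0.505535
Discount per step: exp(-r*dt) = 0.992776
Stock lattice S(k, i) with i counting down-moves:
  k=0: S(0,0) = 46.0600
  k=1: S(1,0) = 51.4158; S(1,1) = 41.2621
  k=2: S(2,0) = 57.3943; S(2,1) = 46.0600; S(2,2) = 36.9640
Terminal payoffs V(N, i) = max(K - S_T, 0):
  V(2,0) = 0.000000; V(2,1) = 7.400000; V(2,2) = 16.495984
Backward induction: V(k, i) = exp(-r*dt) * [p * V(k+1, i) + (1-p) * V(k+1, i+1)]; then take max(V_cont, immediate exercise) for American.
  V(1,0) = exp(-r*dt) * [p*0.000000 + (1-p)*7.400000] = 3.632606; exercise = 2.044232; V(1,0) = max -> 3.632606
  V(1,1) = exp(-r*dt) * [p*7.400000 + (1-p)*16.495984] = 11.811696; exercise = 12.197880; V(1,1) = max -> 12.197880
  V(0,0) = exp(-r*dt) * [p*3.632606 + (1-p)*12.197880] = 7.810995; exercise = 7.400000; V(0,0) = max -> 7.810995

Answer: Price = V(0,0) = 7.8110


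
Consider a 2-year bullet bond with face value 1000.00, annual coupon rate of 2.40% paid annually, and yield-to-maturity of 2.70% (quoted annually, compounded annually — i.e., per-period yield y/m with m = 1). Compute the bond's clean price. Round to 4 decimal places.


Coupon per period c = face * coupon_rate / m = 24.000000
Periods per year m = 1; per-period yield y/m = 0.027000
Number of cashflows N = 2
Cashflows (t years, CF_t, discount factor 1/(1+y/m)^(m*t), PV):
  t = 1.0000: CF_t = 24.000000, DF = 0.973710, PV = 23.369036
  t = 2.0000: CF_t = 1024.000000, DF = 0.948111, PV = 970.865502
Price P = sum_t PV_t = 994.234538

Answer: Price = 994.2345


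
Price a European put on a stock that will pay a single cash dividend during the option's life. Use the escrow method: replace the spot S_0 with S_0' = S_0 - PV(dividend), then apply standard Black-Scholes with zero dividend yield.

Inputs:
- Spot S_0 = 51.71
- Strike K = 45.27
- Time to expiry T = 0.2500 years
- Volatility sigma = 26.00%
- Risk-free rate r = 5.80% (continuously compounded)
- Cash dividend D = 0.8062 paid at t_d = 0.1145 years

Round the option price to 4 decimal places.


PV(D) = D * exp(-r * t_d) = 0.8062 * 0.99338100 = 0.80086376
S_0' = S_0 - PV(D) = 51.7100 - 0.80086376 = 50.90913624
d1 = (ln(S_0'/K) + (r + sigma^2/2)*T) / (sigma*sqrt(T)) = 1.07959877
d2 = d1 - sigma*sqrt(T) = 0.94959877
exp(-rT) = 0.98560462
N(-d1) = 0.14016045; N(-d2) = 0.17115808
P = K * exp(-rT) * N(-d2) - S_0' * N(-d1) = 45.2700 * 0.98560462 * 0.17115808 - 50.90913624 * 0.14016045 = 0.5013

Answer: Price = 0.5013


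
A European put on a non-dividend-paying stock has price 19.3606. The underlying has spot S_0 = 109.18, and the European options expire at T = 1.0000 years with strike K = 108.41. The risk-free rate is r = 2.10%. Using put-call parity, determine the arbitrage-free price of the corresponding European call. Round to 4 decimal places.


Answer: Call price = 22.3835

Derivation:
Put-call parity: C - P = S_0 * exp(-qT) - K * exp(-rT).
S_0 * exp(-qT) = 109.1800 * 1.00000000 = 109.18000000
K * exp(-rT) = 108.4100 * 0.97921896 = 106.15712795
C = P + S*exp(-qT) - K*exp(-rT)
C = 19.3606 + 109.18000000 - 106.15712795 = 22.3835


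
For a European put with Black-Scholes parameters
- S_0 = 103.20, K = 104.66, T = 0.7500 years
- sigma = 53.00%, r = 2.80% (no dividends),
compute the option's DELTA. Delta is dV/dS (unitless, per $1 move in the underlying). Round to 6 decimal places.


Answer: Delta = -0.403367

Derivation:
d1 = 0.2446425950; d2 = -0.2143508690
phi(d1) = 0.3871807918; exp(-qT) = 1.0000000000; exp(-rT) = 0.9792189646
N(-d1) = 0.4033665900
Delta = -exp(-qT) * N(-d1) = -1.0000000000 * 0.4033665900 = -0.403367


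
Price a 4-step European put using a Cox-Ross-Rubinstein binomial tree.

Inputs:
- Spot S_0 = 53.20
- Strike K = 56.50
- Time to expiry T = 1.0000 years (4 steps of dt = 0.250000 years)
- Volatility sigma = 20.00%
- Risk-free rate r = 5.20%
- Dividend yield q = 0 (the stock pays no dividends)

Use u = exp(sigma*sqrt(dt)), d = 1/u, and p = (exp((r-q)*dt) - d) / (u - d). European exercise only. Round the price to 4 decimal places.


dt = T/N = 0.250000
u = exp(sigma*sqrt(dt)) = 1.105171; d = 1/u = 0.904837
p = (exp((r-q)*dt) - d) / (u - d) = 0.540336
Discount per step: exp(-r*dt) = 0.987084
Stock lattice S(k, i) with i counting down-moves:
  k=0: S(0,0) = 53.2000
  k=1: S(1,0) = 58.7951; S(1,1) = 48.1374
  k=2: S(2,0) = 64.9786; S(2,1) = 53.2000; S(2,2) = 43.5565
  k=3: S(3,0) = 71.8125; S(3,1) = 58.7951; S(3,2) = 48.1374; S(3,3) = 39.4115
  k=4: S(4,0) = 79.3651; S(4,1) = 64.9786; S(4,2) = 53.2000; S(4,3) = 43.5565; S(4,4) = 35.6610
Terminal payoffs V(N, i) = max(K - S_T, 0):
  V(4,0) = 0.000000; V(4,1) = 0.000000; V(4,2) = 3.300000; V(4,3) = 12.943524; V(4,4) = 20.838974
Backward induction: V(k, i) = exp(-r*dt) * [p * V(k+1, i) + (1-p) * V(k+1, i+1)].
  V(3,0) = exp(-r*dt) * [p*0.000000 + (1-p)*0.000000] = 0.000000
  V(3,1) = exp(-r*dt) * [p*0.000000 + (1-p)*3.300000] = 1.497298
  V(3,2) = exp(-r*dt) * [p*3.300000 + (1-p)*12.943524] = 7.632903
  V(3,3) = exp(-r*dt) * [p*12.943524 + (1-p)*20.838974] = 16.358724
  V(2,0) = exp(-r*dt) * [p*0.000000 + (1-p)*1.497298] = 0.679364
  V(2,1) = exp(-r*dt) * [p*1.497298 + (1-p)*7.632903] = 4.261848
  V(2,2) = exp(-r*dt) * [p*7.632903 + (1-p)*16.358724] = 11.493456
  V(1,0) = exp(-r*dt) * [p*0.679364 + (1-p)*4.261848] = 2.296059
  V(1,1) = exp(-r*dt) * [p*4.261848 + (1-p)*11.493456] = 7.487977
  V(0,0) = exp(-r*dt) * [p*2.296059 + (1-p)*7.487977] = 4.622116

Answer: Price = V(0,0) = 4.6221


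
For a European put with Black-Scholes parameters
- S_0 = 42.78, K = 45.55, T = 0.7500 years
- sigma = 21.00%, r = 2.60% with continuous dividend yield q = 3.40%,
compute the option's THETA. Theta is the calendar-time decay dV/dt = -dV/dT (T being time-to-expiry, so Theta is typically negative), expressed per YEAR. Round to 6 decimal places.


d1 = -0.2870388692; d2 = -0.4689042040
phi(d1) = 0.3828415092; exp(-qT) = 0.9748223790; exp(-rT) = 0.9806888952
Theta = -S*exp(-qT)*phi(d1)*sigma/(2*sqrt(T)) + r*K*exp(-rT)*N(-d2) - q*S*exp(-qT)*N(-d1)
N(-d1) = 0.6129587207; N(-d2) = 0.6804309444; sqrt(T) = 0.8660254038
Term 1 = -42.7800 * 0.9748223790 * 0.3828415092 * 0.2100 / (2 * 0.8660254038) = -1.9357263322
Term 2 = 0.0260 * 45.5500 * 0.9806888952 * 0.6804309444 = 0.7902728155
Term 3 = -0.0340 * 42.7800 * 0.9748223790 * 0.6129587207 = -0.8691133406
Theta = -1.9357263322 + (0.7902728155) + (-0.8691133406) = -2.014567

Answer: Theta = -2.014567


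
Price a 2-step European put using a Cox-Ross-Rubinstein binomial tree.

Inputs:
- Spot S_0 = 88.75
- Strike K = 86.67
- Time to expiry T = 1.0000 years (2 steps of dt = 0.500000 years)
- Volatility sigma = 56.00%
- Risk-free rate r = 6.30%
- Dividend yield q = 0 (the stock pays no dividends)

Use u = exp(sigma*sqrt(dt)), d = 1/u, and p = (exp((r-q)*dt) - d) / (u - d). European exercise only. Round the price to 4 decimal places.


Answer: Price = V(0,0) = 13.6028

Derivation:
dt = T/N = 0.500000
u = exp(sigma*sqrt(dt)) = 1.485839; d = 1/u = 0.673020
p = (exp((r-q)*dt) - d) / (u - d) = 0.441649
Discount per step: exp(-r*dt) = 0.968991
Stock lattice S(k, i) with i counting down-moves:
  k=0: S(0,0) = 88.7500
  k=1: S(1,0) = 131.8682; S(1,1) = 59.7306
  k=2: S(2,0) = 195.9350; S(2,1) = 88.7500; S(2,2) = 40.1999
Terminal payoffs V(N, i) = max(K - S_T, 0):
  V(2,0) = 0.000000; V(2,1) = 0.000000; V(2,2) = 46.470127
Backward induction: V(k, i) = exp(-r*dt) * [p * V(k+1, i) + (1-p) * V(k+1, i+1)].
  V(1,0) = exp(-r*dt) * [p*0.000000 + (1-p)*0.000000] = 0.000000
  V(1,1) = exp(-r*dt) * [p*0.000000 + (1-p)*46.470127] = 25.142040
  V(0,0) = exp(-r*dt) * [p*0.000000 + (1-p)*25.142040] = 13.602764
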